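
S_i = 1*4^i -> [1, 4, 16, 64, 256]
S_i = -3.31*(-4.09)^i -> [-3.31, 13.54, -55.37, 226.46, -926.24]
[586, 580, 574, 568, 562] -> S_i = 586 + -6*i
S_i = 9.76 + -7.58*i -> [9.76, 2.18, -5.4, -12.98, -20.56]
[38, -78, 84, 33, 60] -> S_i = Random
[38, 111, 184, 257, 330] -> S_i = 38 + 73*i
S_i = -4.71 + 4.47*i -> [-4.71, -0.24, 4.23, 8.7, 13.17]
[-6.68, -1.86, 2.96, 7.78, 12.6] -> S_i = -6.68 + 4.82*i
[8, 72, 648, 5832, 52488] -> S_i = 8*9^i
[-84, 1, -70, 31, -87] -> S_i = Random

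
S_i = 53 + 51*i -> [53, 104, 155, 206, 257]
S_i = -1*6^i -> [-1, -6, -36, -216, -1296]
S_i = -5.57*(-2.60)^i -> [-5.57, 14.48, -37.65, 97.9, -254.54]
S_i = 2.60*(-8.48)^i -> [2.6, -22.05, 186.97, -1585.48, 13444.87]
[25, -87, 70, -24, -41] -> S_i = Random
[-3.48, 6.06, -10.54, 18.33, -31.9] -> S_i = -3.48*(-1.74)^i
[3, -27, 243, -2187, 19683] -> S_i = 3*-9^i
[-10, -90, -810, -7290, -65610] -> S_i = -10*9^i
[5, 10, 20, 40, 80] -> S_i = 5*2^i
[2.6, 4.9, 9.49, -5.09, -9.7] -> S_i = Random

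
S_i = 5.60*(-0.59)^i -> [5.6, -3.3, 1.95, -1.15, 0.68]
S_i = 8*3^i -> [8, 24, 72, 216, 648]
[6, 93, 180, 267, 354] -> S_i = 6 + 87*i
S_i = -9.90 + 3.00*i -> [-9.9, -6.9, -3.9, -0.9, 2.1]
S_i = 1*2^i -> [1, 2, 4, 8, 16]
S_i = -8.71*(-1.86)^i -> [-8.71, 16.2, -30.13, 56.05, -104.25]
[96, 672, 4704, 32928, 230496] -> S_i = 96*7^i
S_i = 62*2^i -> [62, 124, 248, 496, 992]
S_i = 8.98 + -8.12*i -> [8.98, 0.86, -7.26, -15.38, -23.5]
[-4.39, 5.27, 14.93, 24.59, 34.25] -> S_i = -4.39 + 9.66*i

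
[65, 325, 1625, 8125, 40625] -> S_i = 65*5^i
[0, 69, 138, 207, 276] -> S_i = 0 + 69*i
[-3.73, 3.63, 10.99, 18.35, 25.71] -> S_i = -3.73 + 7.36*i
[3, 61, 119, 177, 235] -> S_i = 3 + 58*i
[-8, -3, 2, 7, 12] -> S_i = -8 + 5*i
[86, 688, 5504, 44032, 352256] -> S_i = 86*8^i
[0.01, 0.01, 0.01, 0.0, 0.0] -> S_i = 0.01*0.79^i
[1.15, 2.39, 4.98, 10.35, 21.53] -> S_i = 1.15*2.08^i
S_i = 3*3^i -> [3, 9, 27, 81, 243]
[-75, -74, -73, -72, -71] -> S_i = -75 + 1*i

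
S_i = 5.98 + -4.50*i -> [5.98, 1.48, -3.02, -7.52, -12.02]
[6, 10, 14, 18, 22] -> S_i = 6 + 4*i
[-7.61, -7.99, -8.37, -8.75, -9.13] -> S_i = -7.61 + -0.38*i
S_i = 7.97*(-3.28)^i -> [7.97, -26.14, 85.74, -281.24, 922.47]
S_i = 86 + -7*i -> [86, 79, 72, 65, 58]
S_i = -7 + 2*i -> [-7, -5, -3, -1, 1]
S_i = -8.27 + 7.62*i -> [-8.27, -0.65, 6.97, 14.59, 22.21]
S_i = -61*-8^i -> [-61, 488, -3904, 31232, -249856]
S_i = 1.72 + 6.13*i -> [1.72, 7.85, 13.98, 20.11, 26.24]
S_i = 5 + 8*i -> [5, 13, 21, 29, 37]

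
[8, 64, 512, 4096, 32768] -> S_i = 8*8^i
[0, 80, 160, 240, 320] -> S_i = 0 + 80*i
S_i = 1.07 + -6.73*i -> [1.07, -5.66, -12.39, -19.12, -25.85]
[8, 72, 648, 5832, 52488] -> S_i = 8*9^i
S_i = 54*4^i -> [54, 216, 864, 3456, 13824]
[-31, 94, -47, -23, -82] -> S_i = Random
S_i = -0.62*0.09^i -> [-0.62, -0.06, -0.01, -0.0, -0.0]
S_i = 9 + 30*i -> [9, 39, 69, 99, 129]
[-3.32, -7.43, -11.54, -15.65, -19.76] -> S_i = -3.32 + -4.11*i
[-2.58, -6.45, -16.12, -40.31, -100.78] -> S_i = -2.58*2.50^i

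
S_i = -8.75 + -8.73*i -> [-8.75, -17.48, -26.21, -34.94, -43.67]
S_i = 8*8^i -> [8, 64, 512, 4096, 32768]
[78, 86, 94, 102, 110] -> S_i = 78 + 8*i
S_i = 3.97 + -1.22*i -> [3.97, 2.75, 1.53, 0.31, -0.91]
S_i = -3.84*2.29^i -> [-3.84, -8.79, -20.14, -46.11, -105.6]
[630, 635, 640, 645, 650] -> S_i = 630 + 5*i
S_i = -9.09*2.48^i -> [-9.09, -22.54, -55.91, -138.65, -343.85]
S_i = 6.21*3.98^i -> [6.21, 24.72, 98.37, 391.51, 1558.2]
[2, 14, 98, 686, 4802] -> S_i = 2*7^i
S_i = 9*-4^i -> [9, -36, 144, -576, 2304]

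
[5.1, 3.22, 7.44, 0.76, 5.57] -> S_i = Random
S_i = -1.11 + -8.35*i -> [-1.11, -9.46, -17.81, -26.16, -34.51]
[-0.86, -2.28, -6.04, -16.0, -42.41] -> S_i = -0.86*2.65^i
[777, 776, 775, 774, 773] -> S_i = 777 + -1*i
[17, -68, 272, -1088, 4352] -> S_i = 17*-4^i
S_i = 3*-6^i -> [3, -18, 108, -648, 3888]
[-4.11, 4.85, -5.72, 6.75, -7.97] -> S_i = -4.11*(-1.18)^i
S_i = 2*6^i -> [2, 12, 72, 432, 2592]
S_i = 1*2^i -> [1, 2, 4, 8, 16]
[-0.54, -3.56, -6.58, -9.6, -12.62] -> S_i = -0.54 + -3.02*i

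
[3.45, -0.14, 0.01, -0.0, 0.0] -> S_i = 3.45*(-0.04)^i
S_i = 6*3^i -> [6, 18, 54, 162, 486]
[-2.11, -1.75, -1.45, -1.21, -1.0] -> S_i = -2.11*0.83^i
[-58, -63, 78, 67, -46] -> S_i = Random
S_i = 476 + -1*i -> [476, 475, 474, 473, 472]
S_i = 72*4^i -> [72, 288, 1152, 4608, 18432]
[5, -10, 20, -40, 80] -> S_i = 5*-2^i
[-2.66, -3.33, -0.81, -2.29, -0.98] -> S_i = Random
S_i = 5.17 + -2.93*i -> [5.17, 2.24, -0.69, -3.62, -6.55]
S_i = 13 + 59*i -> [13, 72, 131, 190, 249]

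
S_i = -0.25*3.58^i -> [-0.25, -0.9, -3.2, -11.47, -41.07]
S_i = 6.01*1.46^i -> [6.01, 8.77, 12.81, 18.7, 27.31]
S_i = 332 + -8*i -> [332, 324, 316, 308, 300]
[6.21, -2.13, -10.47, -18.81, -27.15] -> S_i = 6.21 + -8.34*i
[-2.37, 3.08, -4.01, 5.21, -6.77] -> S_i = -2.37*(-1.30)^i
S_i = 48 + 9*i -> [48, 57, 66, 75, 84]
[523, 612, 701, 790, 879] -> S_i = 523 + 89*i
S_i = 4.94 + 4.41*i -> [4.94, 9.35, 13.76, 18.17, 22.58]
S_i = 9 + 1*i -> [9, 10, 11, 12, 13]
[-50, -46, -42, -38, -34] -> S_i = -50 + 4*i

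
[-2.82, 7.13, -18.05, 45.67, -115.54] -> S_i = -2.82*(-2.53)^i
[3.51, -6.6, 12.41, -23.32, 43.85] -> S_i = 3.51*(-1.88)^i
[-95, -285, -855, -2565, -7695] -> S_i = -95*3^i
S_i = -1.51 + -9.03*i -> [-1.51, -10.54, -19.57, -28.6, -37.63]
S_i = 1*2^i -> [1, 2, 4, 8, 16]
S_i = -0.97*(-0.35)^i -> [-0.97, 0.34, -0.12, 0.04, -0.01]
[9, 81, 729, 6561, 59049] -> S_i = 9*9^i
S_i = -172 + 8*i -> [-172, -164, -156, -148, -140]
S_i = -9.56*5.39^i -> [-9.56, -51.53, -277.74, -1497.01, -8068.87]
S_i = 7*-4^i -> [7, -28, 112, -448, 1792]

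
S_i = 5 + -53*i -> [5, -48, -101, -154, -207]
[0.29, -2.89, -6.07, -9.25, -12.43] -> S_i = 0.29 + -3.18*i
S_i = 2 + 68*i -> [2, 70, 138, 206, 274]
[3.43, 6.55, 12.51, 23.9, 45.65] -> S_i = 3.43*1.91^i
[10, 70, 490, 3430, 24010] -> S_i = 10*7^i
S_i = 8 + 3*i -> [8, 11, 14, 17, 20]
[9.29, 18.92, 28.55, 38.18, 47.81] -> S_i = 9.29 + 9.63*i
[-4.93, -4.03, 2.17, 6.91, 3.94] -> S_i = Random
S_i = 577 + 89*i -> [577, 666, 755, 844, 933]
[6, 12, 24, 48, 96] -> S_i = 6*2^i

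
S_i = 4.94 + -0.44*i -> [4.94, 4.5, 4.06, 3.62, 3.18]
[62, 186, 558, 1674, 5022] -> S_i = 62*3^i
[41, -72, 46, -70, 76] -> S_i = Random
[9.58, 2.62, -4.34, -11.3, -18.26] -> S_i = 9.58 + -6.96*i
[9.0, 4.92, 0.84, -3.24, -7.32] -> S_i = 9.00 + -4.08*i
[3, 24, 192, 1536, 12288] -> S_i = 3*8^i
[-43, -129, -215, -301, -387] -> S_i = -43 + -86*i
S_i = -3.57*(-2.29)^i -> [-3.57, 8.18, -18.72, 42.87, -98.18]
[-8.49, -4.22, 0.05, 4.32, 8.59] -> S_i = -8.49 + 4.27*i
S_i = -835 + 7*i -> [-835, -828, -821, -814, -807]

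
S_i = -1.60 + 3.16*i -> [-1.6, 1.56, 4.72, 7.88, 11.04]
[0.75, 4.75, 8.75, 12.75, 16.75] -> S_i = 0.75 + 4.00*i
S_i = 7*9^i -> [7, 63, 567, 5103, 45927]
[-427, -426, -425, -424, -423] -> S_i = -427 + 1*i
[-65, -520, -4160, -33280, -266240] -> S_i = -65*8^i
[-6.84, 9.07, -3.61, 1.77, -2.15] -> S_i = Random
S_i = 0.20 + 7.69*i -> [0.2, 7.89, 15.58, 23.27, 30.96]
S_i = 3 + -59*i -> [3, -56, -115, -174, -233]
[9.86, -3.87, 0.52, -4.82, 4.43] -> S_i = Random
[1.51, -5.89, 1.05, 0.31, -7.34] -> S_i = Random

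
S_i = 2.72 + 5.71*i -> [2.72, 8.43, 14.14, 19.85, 25.56]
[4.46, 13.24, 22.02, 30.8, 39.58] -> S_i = 4.46 + 8.78*i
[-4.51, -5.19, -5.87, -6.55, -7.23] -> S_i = -4.51 + -0.68*i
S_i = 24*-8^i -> [24, -192, 1536, -12288, 98304]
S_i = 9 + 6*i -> [9, 15, 21, 27, 33]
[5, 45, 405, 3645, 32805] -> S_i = 5*9^i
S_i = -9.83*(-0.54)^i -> [-9.83, 5.31, -2.87, 1.55, -0.84]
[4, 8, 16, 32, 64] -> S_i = 4*2^i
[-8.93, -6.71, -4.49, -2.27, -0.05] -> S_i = -8.93 + 2.22*i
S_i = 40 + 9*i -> [40, 49, 58, 67, 76]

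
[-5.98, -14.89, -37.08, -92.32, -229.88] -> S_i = -5.98*2.49^i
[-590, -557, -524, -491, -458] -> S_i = -590 + 33*i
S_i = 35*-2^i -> [35, -70, 140, -280, 560]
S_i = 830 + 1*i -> [830, 831, 832, 833, 834]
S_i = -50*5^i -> [-50, -250, -1250, -6250, -31250]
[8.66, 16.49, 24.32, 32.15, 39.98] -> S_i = 8.66 + 7.83*i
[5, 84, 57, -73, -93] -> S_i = Random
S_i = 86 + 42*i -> [86, 128, 170, 212, 254]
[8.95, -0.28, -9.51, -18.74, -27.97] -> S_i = 8.95 + -9.23*i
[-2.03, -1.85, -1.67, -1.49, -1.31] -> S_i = -2.03 + 0.18*i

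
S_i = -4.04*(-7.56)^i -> [-4.04, 30.54, -230.9, 1745.61, -13196.8]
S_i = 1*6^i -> [1, 6, 36, 216, 1296]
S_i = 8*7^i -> [8, 56, 392, 2744, 19208]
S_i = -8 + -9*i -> [-8, -17, -26, -35, -44]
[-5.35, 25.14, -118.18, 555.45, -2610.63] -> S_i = -5.35*(-4.70)^i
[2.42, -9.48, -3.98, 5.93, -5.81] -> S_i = Random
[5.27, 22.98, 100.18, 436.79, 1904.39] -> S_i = 5.27*4.36^i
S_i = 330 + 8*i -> [330, 338, 346, 354, 362]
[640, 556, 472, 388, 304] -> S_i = 640 + -84*i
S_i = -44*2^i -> [-44, -88, -176, -352, -704]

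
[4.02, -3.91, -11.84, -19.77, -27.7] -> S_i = 4.02 + -7.93*i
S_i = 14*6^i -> [14, 84, 504, 3024, 18144]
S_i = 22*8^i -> [22, 176, 1408, 11264, 90112]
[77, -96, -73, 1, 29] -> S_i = Random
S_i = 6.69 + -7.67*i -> [6.69, -0.98, -8.65, -16.32, -23.99]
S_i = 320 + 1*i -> [320, 321, 322, 323, 324]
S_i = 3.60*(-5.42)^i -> [3.6, -19.51, 105.76, -573.19, 3106.7]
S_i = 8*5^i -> [8, 40, 200, 1000, 5000]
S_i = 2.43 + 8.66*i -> [2.43, 11.09, 19.75, 28.41, 37.07]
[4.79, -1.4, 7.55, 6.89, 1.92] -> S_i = Random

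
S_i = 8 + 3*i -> [8, 11, 14, 17, 20]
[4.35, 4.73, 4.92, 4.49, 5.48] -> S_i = Random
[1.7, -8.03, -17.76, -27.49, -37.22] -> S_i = 1.70 + -9.73*i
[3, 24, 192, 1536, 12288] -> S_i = 3*8^i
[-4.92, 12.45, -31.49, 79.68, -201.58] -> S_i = -4.92*(-2.53)^i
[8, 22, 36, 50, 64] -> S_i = 8 + 14*i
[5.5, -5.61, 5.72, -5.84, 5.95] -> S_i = 5.50*(-1.02)^i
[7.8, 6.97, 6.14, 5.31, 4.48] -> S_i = 7.80 + -0.83*i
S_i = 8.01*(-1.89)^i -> [8.01, -15.14, 28.61, -54.08, 102.21]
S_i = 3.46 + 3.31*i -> [3.46, 6.77, 10.08, 13.39, 16.7]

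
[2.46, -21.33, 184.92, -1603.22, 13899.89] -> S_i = 2.46*(-8.67)^i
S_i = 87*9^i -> [87, 783, 7047, 63423, 570807]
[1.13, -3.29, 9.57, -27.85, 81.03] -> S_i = 1.13*(-2.91)^i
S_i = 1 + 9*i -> [1, 10, 19, 28, 37]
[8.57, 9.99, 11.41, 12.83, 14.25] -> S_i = 8.57 + 1.42*i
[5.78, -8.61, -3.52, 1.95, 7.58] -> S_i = Random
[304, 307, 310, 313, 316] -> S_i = 304 + 3*i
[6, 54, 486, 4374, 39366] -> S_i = 6*9^i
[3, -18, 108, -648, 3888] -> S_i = 3*-6^i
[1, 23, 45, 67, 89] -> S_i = 1 + 22*i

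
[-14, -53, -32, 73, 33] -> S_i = Random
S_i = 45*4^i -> [45, 180, 720, 2880, 11520]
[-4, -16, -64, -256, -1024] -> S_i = -4*4^i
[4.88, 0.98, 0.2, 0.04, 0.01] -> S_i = 4.88*0.20^i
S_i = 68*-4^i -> [68, -272, 1088, -4352, 17408]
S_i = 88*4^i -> [88, 352, 1408, 5632, 22528]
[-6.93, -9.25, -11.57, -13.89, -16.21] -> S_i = -6.93 + -2.32*i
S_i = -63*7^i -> [-63, -441, -3087, -21609, -151263]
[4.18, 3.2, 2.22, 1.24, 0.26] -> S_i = 4.18 + -0.98*i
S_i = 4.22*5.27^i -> [4.22, 22.24, 117.2, 617.65, 3255.03]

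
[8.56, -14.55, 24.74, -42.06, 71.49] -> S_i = 8.56*(-1.70)^i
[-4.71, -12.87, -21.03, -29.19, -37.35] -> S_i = -4.71 + -8.16*i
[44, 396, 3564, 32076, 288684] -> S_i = 44*9^i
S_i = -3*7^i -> [-3, -21, -147, -1029, -7203]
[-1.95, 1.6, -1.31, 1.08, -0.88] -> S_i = -1.95*(-0.82)^i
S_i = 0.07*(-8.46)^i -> [0.07, -0.59, 5.01, -42.38, 358.57]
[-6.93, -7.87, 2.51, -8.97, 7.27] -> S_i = Random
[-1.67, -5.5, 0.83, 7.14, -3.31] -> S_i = Random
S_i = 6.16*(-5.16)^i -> [6.16, -31.79, 164.01, -846.31, 4366.96]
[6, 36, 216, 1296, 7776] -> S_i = 6*6^i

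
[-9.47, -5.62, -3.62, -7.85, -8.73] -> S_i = Random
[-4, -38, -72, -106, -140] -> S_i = -4 + -34*i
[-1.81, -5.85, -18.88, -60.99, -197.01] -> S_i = -1.81*3.23^i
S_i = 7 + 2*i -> [7, 9, 11, 13, 15]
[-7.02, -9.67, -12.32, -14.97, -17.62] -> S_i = -7.02 + -2.65*i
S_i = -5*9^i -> [-5, -45, -405, -3645, -32805]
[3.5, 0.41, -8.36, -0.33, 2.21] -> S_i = Random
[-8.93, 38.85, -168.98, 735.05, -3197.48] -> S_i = -8.93*(-4.35)^i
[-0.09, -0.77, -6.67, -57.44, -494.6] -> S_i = -0.09*8.61^i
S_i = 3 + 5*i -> [3, 8, 13, 18, 23]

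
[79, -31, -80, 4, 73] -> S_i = Random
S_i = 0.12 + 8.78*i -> [0.12, 8.9, 17.68, 26.46, 35.24]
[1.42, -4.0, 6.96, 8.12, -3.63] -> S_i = Random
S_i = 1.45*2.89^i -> [1.45, 4.19, 12.11, 35.0, 101.15]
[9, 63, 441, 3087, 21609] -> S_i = 9*7^i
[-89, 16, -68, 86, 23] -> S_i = Random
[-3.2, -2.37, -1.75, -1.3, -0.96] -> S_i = -3.20*0.74^i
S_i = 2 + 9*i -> [2, 11, 20, 29, 38]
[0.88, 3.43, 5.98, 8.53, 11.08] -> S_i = 0.88 + 2.55*i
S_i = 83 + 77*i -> [83, 160, 237, 314, 391]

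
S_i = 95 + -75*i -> [95, 20, -55, -130, -205]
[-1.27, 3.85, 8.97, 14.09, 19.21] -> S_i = -1.27 + 5.12*i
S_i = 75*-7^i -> [75, -525, 3675, -25725, 180075]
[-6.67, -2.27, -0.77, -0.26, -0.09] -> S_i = -6.67*0.34^i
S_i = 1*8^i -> [1, 8, 64, 512, 4096]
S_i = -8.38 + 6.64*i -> [-8.38, -1.74, 4.9, 11.54, 18.18]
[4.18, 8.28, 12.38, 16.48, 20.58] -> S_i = 4.18 + 4.10*i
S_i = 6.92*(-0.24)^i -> [6.92, -1.66, 0.4, -0.1, 0.02]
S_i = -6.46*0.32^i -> [-6.46, -2.07, -0.66, -0.21, -0.07]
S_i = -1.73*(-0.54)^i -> [-1.73, 0.93, -0.5, 0.27, -0.15]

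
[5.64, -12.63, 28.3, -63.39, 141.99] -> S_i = 5.64*(-2.24)^i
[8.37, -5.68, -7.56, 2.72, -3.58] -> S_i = Random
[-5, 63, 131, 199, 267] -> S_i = -5 + 68*i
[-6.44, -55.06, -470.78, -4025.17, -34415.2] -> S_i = -6.44*8.55^i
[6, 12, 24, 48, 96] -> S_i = 6*2^i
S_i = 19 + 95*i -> [19, 114, 209, 304, 399]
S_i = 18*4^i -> [18, 72, 288, 1152, 4608]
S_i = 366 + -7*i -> [366, 359, 352, 345, 338]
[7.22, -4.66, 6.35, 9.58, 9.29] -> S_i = Random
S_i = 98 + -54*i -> [98, 44, -10, -64, -118]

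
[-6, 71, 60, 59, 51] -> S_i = Random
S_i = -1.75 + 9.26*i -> [-1.75, 7.51, 16.77, 26.03, 35.29]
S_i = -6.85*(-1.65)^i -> [-6.85, 11.3, -18.65, 30.77, -50.77]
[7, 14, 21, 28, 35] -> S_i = 7 + 7*i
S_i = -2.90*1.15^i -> [-2.9, -3.33, -3.84, -4.41, -5.07]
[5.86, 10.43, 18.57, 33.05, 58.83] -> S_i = 5.86*1.78^i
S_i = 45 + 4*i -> [45, 49, 53, 57, 61]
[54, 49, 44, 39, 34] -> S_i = 54 + -5*i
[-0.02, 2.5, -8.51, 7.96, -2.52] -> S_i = Random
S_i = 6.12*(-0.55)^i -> [6.12, -3.37, 1.85, -1.02, 0.56]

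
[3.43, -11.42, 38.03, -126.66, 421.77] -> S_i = 3.43*(-3.33)^i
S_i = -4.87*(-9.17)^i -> [-4.87, 44.66, -409.51, 3755.23, -34435.49]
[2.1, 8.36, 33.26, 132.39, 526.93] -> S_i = 2.10*3.98^i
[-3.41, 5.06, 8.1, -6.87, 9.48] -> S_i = Random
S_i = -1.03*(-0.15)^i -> [-1.03, 0.15, -0.02, 0.0, -0.0]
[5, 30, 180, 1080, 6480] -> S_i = 5*6^i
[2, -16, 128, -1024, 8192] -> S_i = 2*-8^i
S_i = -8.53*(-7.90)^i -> [-8.53, 67.39, -532.36, 4205.62, -33224.42]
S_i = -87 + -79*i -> [-87, -166, -245, -324, -403]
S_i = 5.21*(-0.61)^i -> [5.21, -3.18, 1.94, -1.18, 0.72]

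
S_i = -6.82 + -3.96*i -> [-6.82, -10.78, -14.74, -18.7, -22.66]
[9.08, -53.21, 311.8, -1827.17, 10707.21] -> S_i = 9.08*(-5.86)^i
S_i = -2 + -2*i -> [-2, -4, -6, -8, -10]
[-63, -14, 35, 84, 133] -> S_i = -63 + 49*i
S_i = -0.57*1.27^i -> [-0.57, -0.72, -0.92, -1.17, -1.48]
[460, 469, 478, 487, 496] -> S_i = 460 + 9*i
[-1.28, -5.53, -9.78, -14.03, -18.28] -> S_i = -1.28 + -4.25*i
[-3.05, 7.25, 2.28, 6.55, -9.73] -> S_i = Random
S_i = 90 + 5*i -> [90, 95, 100, 105, 110]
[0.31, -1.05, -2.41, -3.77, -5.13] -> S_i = 0.31 + -1.36*i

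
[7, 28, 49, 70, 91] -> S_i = 7 + 21*i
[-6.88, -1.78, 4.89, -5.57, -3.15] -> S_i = Random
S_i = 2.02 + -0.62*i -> [2.02, 1.4, 0.78, 0.16, -0.46]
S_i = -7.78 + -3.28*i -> [-7.78, -11.06, -14.34, -17.62, -20.9]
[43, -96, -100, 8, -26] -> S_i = Random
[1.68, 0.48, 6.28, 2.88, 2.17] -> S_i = Random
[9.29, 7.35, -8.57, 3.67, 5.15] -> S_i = Random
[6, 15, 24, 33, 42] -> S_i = 6 + 9*i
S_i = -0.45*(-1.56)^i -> [-0.45, 0.7, -1.1, 1.71, -2.67]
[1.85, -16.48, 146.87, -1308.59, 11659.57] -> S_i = 1.85*(-8.91)^i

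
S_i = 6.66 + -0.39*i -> [6.66, 6.27, 5.88, 5.49, 5.1]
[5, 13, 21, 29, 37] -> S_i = 5 + 8*i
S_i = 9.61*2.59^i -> [9.61, 24.89, 64.46, 166.96, 432.44]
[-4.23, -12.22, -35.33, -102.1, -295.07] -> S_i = -4.23*2.89^i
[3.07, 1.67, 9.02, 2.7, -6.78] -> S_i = Random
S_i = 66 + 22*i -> [66, 88, 110, 132, 154]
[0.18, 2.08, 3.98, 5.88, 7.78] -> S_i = 0.18 + 1.90*i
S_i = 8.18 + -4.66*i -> [8.18, 3.52, -1.14, -5.8, -10.46]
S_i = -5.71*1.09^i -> [-5.71, -6.22, -6.78, -7.39, -8.06]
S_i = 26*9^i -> [26, 234, 2106, 18954, 170586]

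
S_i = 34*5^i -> [34, 170, 850, 4250, 21250]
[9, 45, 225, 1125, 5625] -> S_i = 9*5^i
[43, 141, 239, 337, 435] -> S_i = 43 + 98*i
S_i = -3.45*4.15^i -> [-3.45, -14.32, -59.42, -246.58, -1023.32]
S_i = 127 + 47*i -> [127, 174, 221, 268, 315]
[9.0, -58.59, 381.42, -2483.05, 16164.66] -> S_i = 9.00*(-6.51)^i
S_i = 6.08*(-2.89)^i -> [6.08, -17.57, 50.78, -146.76, 424.13]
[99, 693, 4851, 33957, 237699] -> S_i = 99*7^i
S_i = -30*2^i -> [-30, -60, -120, -240, -480]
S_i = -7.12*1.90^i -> [-7.12, -13.53, -25.7, -48.84, -92.79]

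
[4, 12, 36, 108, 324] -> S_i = 4*3^i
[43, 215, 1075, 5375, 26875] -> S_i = 43*5^i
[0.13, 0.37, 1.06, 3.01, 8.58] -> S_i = 0.13*2.85^i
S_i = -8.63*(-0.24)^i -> [-8.63, 2.07, -0.5, 0.12, -0.03]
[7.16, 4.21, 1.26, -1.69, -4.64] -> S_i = 7.16 + -2.95*i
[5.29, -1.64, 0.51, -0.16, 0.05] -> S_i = 5.29*(-0.31)^i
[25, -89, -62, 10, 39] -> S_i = Random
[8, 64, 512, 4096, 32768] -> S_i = 8*8^i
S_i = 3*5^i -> [3, 15, 75, 375, 1875]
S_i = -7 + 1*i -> [-7, -6, -5, -4, -3]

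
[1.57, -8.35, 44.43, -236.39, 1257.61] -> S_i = 1.57*(-5.32)^i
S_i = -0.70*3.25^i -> [-0.7, -2.28, -7.39, -24.03, -78.1]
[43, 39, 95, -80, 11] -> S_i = Random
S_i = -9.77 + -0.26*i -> [-9.77, -10.03, -10.29, -10.55, -10.81]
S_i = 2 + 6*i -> [2, 8, 14, 20, 26]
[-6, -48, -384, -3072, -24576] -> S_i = -6*8^i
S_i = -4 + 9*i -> [-4, 5, 14, 23, 32]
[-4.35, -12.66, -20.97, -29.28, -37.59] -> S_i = -4.35 + -8.31*i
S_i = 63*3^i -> [63, 189, 567, 1701, 5103]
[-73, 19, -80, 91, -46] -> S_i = Random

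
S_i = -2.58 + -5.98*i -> [-2.58, -8.56, -14.54, -20.52, -26.5]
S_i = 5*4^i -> [5, 20, 80, 320, 1280]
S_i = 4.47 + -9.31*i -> [4.47, -4.84, -14.15, -23.46, -32.77]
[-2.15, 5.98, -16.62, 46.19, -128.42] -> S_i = -2.15*(-2.78)^i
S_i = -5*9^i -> [-5, -45, -405, -3645, -32805]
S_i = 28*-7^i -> [28, -196, 1372, -9604, 67228]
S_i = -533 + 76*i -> [-533, -457, -381, -305, -229]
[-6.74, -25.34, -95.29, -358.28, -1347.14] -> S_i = -6.74*3.76^i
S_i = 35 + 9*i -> [35, 44, 53, 62, 71]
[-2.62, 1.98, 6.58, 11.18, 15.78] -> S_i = -2.62 + 4.60*i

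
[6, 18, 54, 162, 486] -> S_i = 6*3^i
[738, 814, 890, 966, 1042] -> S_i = 738 + 76*i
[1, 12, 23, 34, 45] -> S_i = 1 + 11*i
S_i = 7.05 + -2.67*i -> [7.05, 4.38, 1.71, -0.96, -3.63]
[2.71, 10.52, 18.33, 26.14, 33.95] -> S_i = 2.71 + 7.81*i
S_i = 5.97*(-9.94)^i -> [5.97, -59.34, 589.86, -5863.18, 58280.04]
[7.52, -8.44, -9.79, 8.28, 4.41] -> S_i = Random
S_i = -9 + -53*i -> [-9, -62, -115, -168, -221]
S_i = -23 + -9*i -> [-23, -32, -41, -50, -59]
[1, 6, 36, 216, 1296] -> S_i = 1*6^i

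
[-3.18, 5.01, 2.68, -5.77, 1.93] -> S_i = Random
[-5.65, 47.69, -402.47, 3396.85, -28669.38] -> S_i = -5.65*(-8.44)^i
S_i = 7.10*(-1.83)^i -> [7.1, -12.99, 23.78, -43.51, 79.63]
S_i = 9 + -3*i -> [9, 6, 3, 0, -3]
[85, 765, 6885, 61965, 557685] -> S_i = 85*9^i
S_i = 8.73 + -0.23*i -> [8.73, 8.5, 8.27, 8.04, 7.81]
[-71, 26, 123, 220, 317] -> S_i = -71 + 97*i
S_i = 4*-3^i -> [4, -12, 36, -108, 324]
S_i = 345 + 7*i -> [345, 352, 359, 366, 373]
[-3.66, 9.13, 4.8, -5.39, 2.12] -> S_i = Random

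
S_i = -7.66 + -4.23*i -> [-7.66, -11.89, -16.12, -20.35, -24.58]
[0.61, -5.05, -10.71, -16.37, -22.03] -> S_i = 0.61 + -5.66*i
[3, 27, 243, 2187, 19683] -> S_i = 3*9^i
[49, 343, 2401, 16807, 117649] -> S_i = 49*7^i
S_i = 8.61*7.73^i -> [8.61, 66.56, 514.47, 3976.87, 30741.22]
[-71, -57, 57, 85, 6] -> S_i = Random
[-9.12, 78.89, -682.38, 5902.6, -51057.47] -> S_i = -9.12*(-8.65)^i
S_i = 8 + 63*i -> [8, 71, 134, 197, 260]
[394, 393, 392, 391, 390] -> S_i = 394 + -1*i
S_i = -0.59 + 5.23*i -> [-0.59, 4.64, 9.87, 15.1, 20.33]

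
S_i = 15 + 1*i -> [15, 16, 17, 18, 19]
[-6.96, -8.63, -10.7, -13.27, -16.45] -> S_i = -6.96*1.24^i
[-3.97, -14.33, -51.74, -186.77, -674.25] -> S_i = -3.97*3.61^i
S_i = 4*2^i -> [4, 8, 16, 32, 64]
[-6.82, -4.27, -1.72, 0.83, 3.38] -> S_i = -6.82 + 2.55*i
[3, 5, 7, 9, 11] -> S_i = 3 + 2*i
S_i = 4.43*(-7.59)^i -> [4.43, -33.62, 255.2, -1937.0, 14701.81]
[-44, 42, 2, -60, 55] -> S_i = Random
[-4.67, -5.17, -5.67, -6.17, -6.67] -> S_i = -4.67 + -0.50*i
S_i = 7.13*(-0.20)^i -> [7.13, -1.43, 0.29, -0.06, 0.01]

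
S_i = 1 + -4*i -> [1, -3, -7, -11, -15]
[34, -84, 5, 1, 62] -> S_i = Random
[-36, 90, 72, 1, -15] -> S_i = Random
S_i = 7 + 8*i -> [7, 15, 23, 31, 39]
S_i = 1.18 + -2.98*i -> [1.18, -1.8, -4.78, -7.76, -10.74]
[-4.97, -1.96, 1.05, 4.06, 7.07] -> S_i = -4.97 + 3.01*i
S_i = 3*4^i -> [3, 12, 48, 192, 768]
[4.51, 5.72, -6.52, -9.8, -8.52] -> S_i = Random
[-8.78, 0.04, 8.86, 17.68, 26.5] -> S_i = -8.78 + 8.82*i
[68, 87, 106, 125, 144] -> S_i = 68 + 19*i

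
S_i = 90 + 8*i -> [90, 98, 106, 114, 122]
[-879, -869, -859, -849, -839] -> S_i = -879 + 10*i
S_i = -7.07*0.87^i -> [-7.07, -6.15, -5.35, -4.66, -4.05]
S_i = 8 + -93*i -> [8, -85, -178, -271, -364]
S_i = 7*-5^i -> [7, -35, 175, -875, 4375]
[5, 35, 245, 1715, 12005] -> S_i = 5*7^i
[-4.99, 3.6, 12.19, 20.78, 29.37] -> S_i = -4.99 + 8.59*i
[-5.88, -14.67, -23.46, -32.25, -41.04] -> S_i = -5.88 + -8.79*i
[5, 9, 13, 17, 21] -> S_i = 5 + 4*i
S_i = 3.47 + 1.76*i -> [3.47, 5.23, 6.99, 8.75, 10.51]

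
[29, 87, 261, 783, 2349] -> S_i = 29*3^i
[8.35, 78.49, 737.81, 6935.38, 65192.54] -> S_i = 8.35*9.40^i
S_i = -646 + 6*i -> [-646, -640, -634, -628, -622]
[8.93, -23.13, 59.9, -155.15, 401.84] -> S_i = 8.93*(-2.59)^i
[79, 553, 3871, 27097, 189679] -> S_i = 79*7^i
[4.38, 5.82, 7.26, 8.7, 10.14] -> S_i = 4.38 + 1.44*i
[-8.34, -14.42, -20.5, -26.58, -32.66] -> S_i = -8.34 + -6.08*i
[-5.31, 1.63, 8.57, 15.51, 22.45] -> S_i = -5.31 + 6.94*i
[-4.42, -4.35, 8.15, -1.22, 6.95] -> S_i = Random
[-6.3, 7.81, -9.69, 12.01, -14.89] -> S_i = -6.30*(-1.24)^i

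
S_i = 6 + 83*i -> [6, 89, 172, 255, 338]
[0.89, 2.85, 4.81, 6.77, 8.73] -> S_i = 0.89 + 1.96*i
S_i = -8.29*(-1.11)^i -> [-8.29, 9.2, -10.21, 11.34, -12.58]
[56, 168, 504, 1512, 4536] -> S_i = 56*3^i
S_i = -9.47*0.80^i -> [-9.47, -7.58, -6.06, -4.85, -3.88]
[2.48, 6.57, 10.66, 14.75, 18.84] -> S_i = 2.48 + 4.09*i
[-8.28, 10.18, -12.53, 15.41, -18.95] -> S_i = -8.28*(-1.23)^i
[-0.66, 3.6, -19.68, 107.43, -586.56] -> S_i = -0.66*(-5.46)^i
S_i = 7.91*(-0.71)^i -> [7.91, -5.62, 3.99, -2.83, 2.01]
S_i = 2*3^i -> [2, 6, 18, 54, 162]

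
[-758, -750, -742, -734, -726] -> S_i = -758 + 8*i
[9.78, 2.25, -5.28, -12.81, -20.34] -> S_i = 9.78 + -7.53*i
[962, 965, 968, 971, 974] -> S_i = 962 + 3*i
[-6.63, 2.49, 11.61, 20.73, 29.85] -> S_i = -6.63 + 9.12*i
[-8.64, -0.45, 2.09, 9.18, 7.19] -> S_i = Random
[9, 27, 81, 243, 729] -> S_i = 9*3^i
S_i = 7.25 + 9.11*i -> [7.25, 16.36, 25.47, 34.58, 43.69]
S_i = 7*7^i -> [7, 49, 343, 2401, 16807]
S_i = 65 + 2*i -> [65, 67, 69, 71, 73]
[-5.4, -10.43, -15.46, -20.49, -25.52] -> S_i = -5.40 + -5.03*i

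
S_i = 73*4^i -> [73, 292, 1168, 4672, 18688]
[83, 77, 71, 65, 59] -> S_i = 83 + -6*i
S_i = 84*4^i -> [84, 336, 1344, 5376, 21504]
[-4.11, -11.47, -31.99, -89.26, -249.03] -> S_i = -4.11*2.79^i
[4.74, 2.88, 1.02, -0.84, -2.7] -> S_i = 4.74 + -1.86*i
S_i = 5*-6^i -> [5, -30, 180, -1080, 6480]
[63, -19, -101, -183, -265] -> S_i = 63 + -82*i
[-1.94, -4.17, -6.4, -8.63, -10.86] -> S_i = -1.94 + -2.23*i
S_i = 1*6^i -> [1, 6, 36, 216, 1296]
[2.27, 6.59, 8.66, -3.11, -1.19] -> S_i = Random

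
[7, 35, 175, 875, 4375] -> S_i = 7*5^i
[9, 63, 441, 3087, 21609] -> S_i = 9*7^i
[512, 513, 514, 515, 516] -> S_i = 512 + 1*i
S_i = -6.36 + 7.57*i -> [-6.36, 1.21, 8.78, 16.35, 23.92]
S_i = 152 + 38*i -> [152, 190, 228, 266, 304]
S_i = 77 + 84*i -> [77, 161, 245, 329, 413]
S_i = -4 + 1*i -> [-4, -3, -2, -1, 0]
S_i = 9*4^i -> [9, 36, 144, 576, 2304]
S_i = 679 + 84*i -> [679, 763, 847, 931, 1015]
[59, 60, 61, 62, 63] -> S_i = 59 + 1*i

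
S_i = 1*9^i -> [1, 9, 81, 729, 6561]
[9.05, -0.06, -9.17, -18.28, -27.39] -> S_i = 9.05 + -9.11*i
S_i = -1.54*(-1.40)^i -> [-1.54, 2.16, -3.02, 4.23, -5.92]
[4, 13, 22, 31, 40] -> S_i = 4 + 9*i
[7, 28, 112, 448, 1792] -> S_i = 7*4^i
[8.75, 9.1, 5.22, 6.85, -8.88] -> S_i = Random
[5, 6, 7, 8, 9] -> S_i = 5 + 1*i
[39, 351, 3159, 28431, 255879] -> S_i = 39*9^i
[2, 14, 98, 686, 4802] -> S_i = 2*7^i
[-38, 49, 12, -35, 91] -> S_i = Random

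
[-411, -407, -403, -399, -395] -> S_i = -411 + 4*i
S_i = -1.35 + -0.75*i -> [-1.35, -2.1, -2.85, -3.6, -4.35]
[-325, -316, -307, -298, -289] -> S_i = -325 + 9*i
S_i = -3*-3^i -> [-3, 9, -27, 81, -243]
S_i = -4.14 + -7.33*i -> [-4.14, -11.47, -18.8, -26.13, -33.46]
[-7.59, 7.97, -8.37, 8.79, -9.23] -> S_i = -7.59*(-1.05)^i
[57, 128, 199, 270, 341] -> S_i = 57 + 71*i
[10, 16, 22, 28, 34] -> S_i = 10 + 6*i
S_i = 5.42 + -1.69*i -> [5.42, 3.73, 2.04, 0.35, -1.34]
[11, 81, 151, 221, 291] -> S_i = 11 + 70*i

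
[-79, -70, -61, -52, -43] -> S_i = -79 + 9*i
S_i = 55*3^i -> [55, 165, 495, 1485, 4455]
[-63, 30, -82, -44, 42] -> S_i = Random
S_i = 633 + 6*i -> [633, 639, 645, 651, 657]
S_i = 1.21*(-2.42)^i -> [1.21, -2.93, 7.09, -17.15, 41.5]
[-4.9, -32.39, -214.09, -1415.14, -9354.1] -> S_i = -4.90*6.61^i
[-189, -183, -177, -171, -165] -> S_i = -189 + 6*i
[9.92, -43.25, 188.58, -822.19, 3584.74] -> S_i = 9.92*(-4.36)^i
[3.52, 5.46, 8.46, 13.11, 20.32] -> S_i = 3.52*1.55^i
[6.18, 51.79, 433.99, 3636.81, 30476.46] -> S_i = 6.18*8.38^i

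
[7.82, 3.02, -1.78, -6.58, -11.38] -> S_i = 7.82 + -4.80*i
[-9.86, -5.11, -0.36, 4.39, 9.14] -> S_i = -9.86 + 4.75*i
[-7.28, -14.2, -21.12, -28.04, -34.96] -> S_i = -7.28 + -6.92*i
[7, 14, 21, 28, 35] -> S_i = 7 + 7*i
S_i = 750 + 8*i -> [750, 758, 766, 774, 782]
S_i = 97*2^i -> [97, 194, 388, 776, 1552]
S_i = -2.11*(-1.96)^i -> [-2.11, 4.14, -8.11, 15.89, -31.14]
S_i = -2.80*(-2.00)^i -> [-2.8, 5.6, -11.2, 22.4, -44.8]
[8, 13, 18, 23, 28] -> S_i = 8 + 5*i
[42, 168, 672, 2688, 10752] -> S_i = 42*4^i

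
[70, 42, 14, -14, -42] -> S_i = 70 + -28*i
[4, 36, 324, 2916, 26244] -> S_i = 4*9^i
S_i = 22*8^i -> [22, 176, 1408, 11264, 90112]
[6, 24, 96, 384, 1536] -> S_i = 6*4^i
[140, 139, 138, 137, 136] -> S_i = 140 + -1*i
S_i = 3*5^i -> [3, 15, 75, 375, 1875]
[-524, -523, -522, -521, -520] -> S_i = -524 + 1*i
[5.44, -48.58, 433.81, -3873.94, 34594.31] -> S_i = 5.44*(-8.93)^i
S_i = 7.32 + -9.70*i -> [7.32, -2.38, -12.08, -21.78, -31.48]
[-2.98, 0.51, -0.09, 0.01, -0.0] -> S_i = -2.98*(-0.17)^i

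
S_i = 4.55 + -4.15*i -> [4.55, 0.4, -3.75, -7.9, -12.05]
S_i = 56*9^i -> [56, 504, 4536, 40824, 367416]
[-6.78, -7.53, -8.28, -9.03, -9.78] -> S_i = -6.78 + -0.75*i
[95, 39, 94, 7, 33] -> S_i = Random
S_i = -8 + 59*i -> [-8, 51, 110, 169, 228]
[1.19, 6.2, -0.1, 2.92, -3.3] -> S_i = Random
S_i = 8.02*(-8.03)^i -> [8.02, -64.4, 517.14, -4152.61, 33345.45]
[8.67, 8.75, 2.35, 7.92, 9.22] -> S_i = Random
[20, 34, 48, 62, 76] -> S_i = 20 + 14*i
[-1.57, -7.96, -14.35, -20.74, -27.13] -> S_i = -1.57 + -6.39*i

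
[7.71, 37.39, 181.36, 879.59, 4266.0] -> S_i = 7.71*4.85^i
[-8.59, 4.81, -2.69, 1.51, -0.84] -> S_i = -8.59*(-0.56)^i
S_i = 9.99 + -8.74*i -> [9.99, 1.25, -7.49, -16.23, -24.97]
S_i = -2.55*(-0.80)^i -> [-2.55, 2.04, -1.63, 1.31, -1.04]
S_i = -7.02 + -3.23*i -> [-7.02, -10.25, -13.48, -16.71, -19.94]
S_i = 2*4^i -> [2, 8, 32, 128, 512]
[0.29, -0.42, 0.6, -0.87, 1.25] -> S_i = 0.29*(-1.44)^i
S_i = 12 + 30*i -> [12, 42, 72, 102, 132]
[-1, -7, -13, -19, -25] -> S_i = -1 + -6*i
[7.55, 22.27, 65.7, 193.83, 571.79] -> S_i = 7.55*2.95^i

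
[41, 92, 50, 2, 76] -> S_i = Random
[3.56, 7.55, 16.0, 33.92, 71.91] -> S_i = 3.56*2.12^i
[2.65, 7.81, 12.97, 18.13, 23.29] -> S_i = 2.65 + 5.16*i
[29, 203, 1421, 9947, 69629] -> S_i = 29*7^i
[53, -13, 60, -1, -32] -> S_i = Random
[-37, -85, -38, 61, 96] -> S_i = Random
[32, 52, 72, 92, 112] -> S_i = 32 + 20*i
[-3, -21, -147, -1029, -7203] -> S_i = -3*7^i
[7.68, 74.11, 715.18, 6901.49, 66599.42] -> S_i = 7.68*9.65^i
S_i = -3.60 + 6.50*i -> [-3.6, 2.9, 9.4, 15.9, 22.4]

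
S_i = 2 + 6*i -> [2, 8, 14, 20, 26]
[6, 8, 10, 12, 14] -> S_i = 6 + 2*i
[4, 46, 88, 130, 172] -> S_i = 4 + 42*i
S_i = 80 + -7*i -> [80, 73, 66, 59, 52]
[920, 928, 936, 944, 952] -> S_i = 920 + 8*i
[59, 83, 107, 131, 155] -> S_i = 59 + 24*i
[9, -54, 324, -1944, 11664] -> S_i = 9*-6^i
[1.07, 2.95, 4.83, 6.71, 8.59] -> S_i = 1.07 + 1.88*i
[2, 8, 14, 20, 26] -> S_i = 2 + 6*i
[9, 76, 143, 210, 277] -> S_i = 9 + 67*i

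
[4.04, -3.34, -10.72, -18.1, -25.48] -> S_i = 4.04 + -7.38*i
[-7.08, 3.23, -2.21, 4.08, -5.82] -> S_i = Random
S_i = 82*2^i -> [82, 164, 328, 656, 1312]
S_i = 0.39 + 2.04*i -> [0.39, 2.43, 4.47, 6.51, 8.55]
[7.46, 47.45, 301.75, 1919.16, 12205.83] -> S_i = 7.46*6.36^i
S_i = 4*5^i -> [4, 20, 100, 500, 2500]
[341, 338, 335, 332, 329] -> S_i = 341 + -3*i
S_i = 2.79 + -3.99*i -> [2.79, -1.2, -5.19, -9.18, -13.17]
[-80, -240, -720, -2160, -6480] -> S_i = -80*3^i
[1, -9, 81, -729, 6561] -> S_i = 1*-9^i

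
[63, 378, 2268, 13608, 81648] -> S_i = 63*6^i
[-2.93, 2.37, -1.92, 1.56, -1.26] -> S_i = -2.93*(-0.81)^i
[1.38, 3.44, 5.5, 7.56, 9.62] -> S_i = 1.38 + 2.06*i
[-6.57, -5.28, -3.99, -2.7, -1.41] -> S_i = -6.57 + 1.29*i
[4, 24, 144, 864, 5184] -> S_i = 4*6^i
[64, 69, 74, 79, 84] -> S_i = 64 + 5*i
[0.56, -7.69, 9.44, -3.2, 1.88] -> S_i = Random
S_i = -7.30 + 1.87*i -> [-7.3, -5.43, -3.56, -1.69, 0.18]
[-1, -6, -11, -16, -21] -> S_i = -1 + -5*i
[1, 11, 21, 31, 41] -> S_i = 1 + 10*i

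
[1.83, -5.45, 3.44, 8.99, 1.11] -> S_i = Random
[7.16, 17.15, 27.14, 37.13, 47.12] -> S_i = 7.16 + 9.99*i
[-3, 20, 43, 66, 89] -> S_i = -3 + 23*i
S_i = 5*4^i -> [5, 20, 80, 320, 1280]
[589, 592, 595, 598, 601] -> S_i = 589 + 3*i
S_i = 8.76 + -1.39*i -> [8.76, 7.37, 5.98, 4.59, 3.2]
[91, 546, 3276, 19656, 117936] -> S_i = 91*6^i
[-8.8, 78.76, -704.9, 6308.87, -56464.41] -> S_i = -8.80*(-8.95)^i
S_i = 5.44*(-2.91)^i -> [5.44, -15.83, 46.07, -134.05, 390.1]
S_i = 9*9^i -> [9, 81, 729, 6561, 59049]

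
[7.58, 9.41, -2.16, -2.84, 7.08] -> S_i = Random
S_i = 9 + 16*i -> [9, 25, 41, 57, 73]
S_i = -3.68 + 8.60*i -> [-3.68, 4.92, 13.52, 22.12, 30.72]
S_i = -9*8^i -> [-9, -72, -576, -4608, -36864]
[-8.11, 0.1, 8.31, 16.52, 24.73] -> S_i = -8.11 + 8.21*i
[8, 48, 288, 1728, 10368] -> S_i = 8*6^i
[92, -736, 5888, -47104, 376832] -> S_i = 92*-8^i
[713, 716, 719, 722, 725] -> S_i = 713 + 3*i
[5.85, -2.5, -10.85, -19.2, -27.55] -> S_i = 5.85 + -8.35*i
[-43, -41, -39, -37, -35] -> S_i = -43 + 2*i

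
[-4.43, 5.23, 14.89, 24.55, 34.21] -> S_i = -4.43 + 9.66*i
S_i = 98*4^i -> [98, 392, 1568, 6272, 25088]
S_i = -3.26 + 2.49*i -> [-3.26, -0.77, 1.72, 4.21, 6.7]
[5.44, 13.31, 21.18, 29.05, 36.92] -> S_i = 5.44 + 7.87*i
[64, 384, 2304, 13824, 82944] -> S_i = 64*6^i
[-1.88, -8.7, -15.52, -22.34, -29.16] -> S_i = -1.88 + -6.82*i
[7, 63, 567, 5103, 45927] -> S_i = 7*9^i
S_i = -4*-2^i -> [-4, 8, -16, 32, -64]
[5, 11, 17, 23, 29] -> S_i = 5 + 6*i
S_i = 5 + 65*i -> [5, 70, 135, 200, 265]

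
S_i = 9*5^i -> [9, 45, 225, 1125, 5625]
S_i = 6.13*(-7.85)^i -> [6.13, -48.12, 377.75, -2965.31, 23277.65]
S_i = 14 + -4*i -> [14, 10, 6, 2, -2]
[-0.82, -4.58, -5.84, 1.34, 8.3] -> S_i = Random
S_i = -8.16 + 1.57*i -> [-8.16, -6.59, -5.02, -3.45, -1.88]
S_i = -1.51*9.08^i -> [-1.51, -13.71, -124.49, -1130.41, -10264.09]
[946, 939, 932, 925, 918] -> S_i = 946 + -7*i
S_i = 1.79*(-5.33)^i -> [1.79, -9.54, 50.85, -271.04, 1444.65]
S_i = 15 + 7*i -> [15, 22, 29, 36, 43]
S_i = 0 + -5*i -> [0, -5, -10, -15, -20]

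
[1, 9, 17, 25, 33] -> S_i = 1 + 8*i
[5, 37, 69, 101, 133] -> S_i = 5 + 32*i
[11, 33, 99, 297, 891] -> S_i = 11*3^i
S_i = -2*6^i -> [-2, -12, -72, -432, -2592]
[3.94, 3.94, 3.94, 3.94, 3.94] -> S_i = 3.94 + 0.00*i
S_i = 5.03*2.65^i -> [5.03, 13.33, 35.32, 93.61, 248.06]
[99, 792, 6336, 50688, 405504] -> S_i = 99*8^i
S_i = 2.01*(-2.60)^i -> [2.01, -5.23, 13.59, -35.33, 91.85]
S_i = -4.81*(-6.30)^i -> [-4.81, 30.3, -190.91, 1202.73, -7577.17]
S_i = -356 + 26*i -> [-356, -330, -304, -278, -252]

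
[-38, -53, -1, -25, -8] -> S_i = Random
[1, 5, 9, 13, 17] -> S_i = 1 + 4*i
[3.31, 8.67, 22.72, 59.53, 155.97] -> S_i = 3.31*2.62^i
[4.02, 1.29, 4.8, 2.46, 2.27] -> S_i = Random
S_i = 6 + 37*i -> [6, 43, 80, 117, 154]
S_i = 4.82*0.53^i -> [4.82, 2.55, 1.35, 0.72, 0.38]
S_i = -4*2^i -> [-4, -8, -16, -32, -64]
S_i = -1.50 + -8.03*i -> [-1.5, -9.53, -17.56, -25.59, -33.62]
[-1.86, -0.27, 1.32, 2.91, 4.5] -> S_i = -1.86 + 1.59*i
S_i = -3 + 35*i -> [-3, 32, 67, 102, 137]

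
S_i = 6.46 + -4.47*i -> [6.46, 1.99, -2.48, -6.95, -11.42]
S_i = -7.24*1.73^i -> [-7.24, -12.53, -21.67, -37.49, -64.85]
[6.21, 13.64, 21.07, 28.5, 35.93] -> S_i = 6.21 + 7.43*i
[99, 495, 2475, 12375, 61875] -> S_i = 99*5^i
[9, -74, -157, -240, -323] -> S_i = 9 + -83*i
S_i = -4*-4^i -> [-4, 16, -64, 256, -1024]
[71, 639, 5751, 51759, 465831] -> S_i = 71*9^i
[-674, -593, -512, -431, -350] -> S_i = -674 + 81*i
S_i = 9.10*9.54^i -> [9.1, 86.81, 828.21, 7901.08, 75376.31]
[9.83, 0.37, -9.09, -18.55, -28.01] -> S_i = 9.83 + -9.46*i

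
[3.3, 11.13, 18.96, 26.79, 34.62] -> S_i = 3.30 + 7.83*i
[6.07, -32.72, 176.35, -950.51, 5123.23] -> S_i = 6.07*(-5.39)^i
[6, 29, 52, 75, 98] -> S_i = 6 + 23*i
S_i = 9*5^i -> [9, 45, 225, 1125, 5625]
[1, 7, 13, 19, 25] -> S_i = 1 + 6*i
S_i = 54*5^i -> [54, 270, 1350, 6750, 33750]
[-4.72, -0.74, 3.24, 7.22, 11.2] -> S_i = -4.72 + 3.98*i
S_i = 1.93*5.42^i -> [1.93, 10.46, 56.7, 307.29, 1665.54]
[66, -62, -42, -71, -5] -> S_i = Random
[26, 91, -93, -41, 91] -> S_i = Random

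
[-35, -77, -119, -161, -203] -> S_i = -35 + -42*i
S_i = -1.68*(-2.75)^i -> [-1.68, 4.62, -12.7, 34.94, -96.08]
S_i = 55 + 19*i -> [55, 74, 93, 112, 131]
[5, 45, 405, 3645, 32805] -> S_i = 5*9^i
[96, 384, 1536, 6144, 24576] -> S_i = 96*4^i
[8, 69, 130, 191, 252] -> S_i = 8 + 61*i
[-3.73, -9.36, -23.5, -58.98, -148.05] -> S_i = -3.73*2.51^i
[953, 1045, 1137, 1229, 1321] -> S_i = 953 + 92*i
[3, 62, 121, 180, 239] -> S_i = 3 + 59*i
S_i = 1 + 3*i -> [1, 4, 7, 10, 13]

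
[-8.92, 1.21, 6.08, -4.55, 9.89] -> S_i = Random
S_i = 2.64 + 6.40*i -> [2.64, 9.04, 15.44, 21.84, 28.24]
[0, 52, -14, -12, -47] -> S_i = Random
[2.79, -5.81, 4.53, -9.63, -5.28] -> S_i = Random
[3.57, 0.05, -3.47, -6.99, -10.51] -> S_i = 3.57 + -3.52*i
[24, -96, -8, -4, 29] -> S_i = Random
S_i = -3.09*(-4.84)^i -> [-3.09, 14.96, -72.39, 350.34, -1695.66]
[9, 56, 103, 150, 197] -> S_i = 9 + 47*i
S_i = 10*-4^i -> [10, -40, 160, -640, 2560]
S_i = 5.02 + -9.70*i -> [5.02, -4.68, -14.38, -24.08, -33.78]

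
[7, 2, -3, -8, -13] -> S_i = 7 + -5*i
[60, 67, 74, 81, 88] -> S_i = 60 + 7*i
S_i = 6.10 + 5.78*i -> [6.1, 11.88, 17.66, 23.44, 29.22]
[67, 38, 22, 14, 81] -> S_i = Random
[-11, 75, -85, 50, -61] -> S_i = Random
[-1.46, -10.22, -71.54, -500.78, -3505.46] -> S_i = -1.46*7.00^i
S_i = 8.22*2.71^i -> [8.22, 22.28, 60.37, 163.6, 443.35]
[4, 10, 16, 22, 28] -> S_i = 4 + 6*i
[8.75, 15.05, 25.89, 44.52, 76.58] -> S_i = 8.75*1.72^i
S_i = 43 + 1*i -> [43, 44, 45, 46, 47]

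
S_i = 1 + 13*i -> [1, 14, 27, 40, 53]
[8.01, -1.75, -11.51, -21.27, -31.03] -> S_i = 8.01 + -9.76*i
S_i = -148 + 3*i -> [-148, -145, -142, -139, -136]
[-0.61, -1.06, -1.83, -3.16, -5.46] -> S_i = -0.61*1.73^i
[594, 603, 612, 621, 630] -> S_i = 594 + 9*i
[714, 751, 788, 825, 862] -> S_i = 714 + 37*i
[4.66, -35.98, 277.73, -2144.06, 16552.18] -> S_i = 4.66*(-7.72)^i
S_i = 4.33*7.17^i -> [4.33, 31.05, 222.6, 1596.05, 11443.65]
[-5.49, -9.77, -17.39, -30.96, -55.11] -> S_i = -5.49*1.78^i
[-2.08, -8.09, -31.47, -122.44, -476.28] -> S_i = -2.08*3.89^i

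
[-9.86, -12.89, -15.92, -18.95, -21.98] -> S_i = -9.86 + -3.03*i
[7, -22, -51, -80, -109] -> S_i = 7 + -29*i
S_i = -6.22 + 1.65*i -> [-6.22, -4.57, -2.92, -1.27, 0.38]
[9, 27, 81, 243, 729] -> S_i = 9*3^i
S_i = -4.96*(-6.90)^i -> [-4.96, 34.22, -236.15, 1629.4, -11242.89]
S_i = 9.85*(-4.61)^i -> [9.85, -45.41, 209.33, -965.03, 4448.77]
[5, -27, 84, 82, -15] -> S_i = Random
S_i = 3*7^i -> [3, 21, 147, 1029, 7203]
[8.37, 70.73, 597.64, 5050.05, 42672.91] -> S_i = 8.37*8.45^i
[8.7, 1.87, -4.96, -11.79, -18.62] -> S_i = 8.70 + -6.83*i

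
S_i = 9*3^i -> [9, 27, 81, 243, 729]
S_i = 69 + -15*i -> [69, 54, 39, 24, 9]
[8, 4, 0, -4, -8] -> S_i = 8 + -4*i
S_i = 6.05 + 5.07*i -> [6.05, 11.12, 16.19, 21.26, 26.33]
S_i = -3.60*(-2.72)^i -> [-3.6, 9.79, -26.63, 72.45, -197.05]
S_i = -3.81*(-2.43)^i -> [-3.81, 9.26, -22.5, 54.67, -132.85]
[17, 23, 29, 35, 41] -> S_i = 17 + 6*i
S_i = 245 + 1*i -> [245, 246, 247, 248, 249]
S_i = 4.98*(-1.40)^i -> [4.98, -6.97, 9.76, -13.67, 19.13]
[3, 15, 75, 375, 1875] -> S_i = 3*5^i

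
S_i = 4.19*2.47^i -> [4.19, 10.35, 25.56, 63.14, 155.96]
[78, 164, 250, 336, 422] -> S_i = 78 + 86*i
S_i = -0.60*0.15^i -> [-0.6, -0.09, -0.01, -0.0, -0.0]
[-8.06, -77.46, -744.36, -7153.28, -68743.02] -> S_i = -8.06*9.61^i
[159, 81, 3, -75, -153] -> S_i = 159 + -78*i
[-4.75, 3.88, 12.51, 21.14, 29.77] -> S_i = -4.75 + 8.63*i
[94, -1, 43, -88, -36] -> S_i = Random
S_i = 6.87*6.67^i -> [6.87, 45.82, 305.64, 2038.61, 13597.53]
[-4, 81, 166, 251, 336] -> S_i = -4 + 85*i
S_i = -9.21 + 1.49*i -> [-9.21, -7.72, -6.23, -4.74, -3.25]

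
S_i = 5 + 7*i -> [5, 12, 19, 26, 33]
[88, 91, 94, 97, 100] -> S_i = 88 + 3*i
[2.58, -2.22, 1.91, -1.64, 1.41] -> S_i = 2.58*(-0.86)^i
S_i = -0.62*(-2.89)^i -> [-0.62, 1.79, -5.18, 14.97, -43.25]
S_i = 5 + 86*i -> [5, 91, 177, 263, 349]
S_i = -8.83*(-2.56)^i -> [-8.83, 22.6, -57.87, 148.14, -379.25]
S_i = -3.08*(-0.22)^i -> [-3.08, 0.68, -0.15, 0.03, -0.01]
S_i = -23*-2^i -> [-23, 46, -92, 184, -368]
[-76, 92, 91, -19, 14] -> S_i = Random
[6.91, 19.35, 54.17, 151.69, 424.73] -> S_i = 6.91*2.80^i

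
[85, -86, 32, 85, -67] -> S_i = Random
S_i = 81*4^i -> [81, 324, 1296, 5184, 20736]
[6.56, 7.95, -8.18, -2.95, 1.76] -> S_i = Random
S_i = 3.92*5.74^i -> [3.92, 22.5, 129.15, 741.35, 4255.33]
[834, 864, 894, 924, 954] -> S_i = 834 + 30*i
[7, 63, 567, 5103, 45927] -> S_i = 7*9^i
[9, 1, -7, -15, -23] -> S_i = 9 + -8*i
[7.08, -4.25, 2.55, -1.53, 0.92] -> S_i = 7.08*(-0.60)^i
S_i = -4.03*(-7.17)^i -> [-4.03, 28.9, -207.18, 1485.47, -10650.79]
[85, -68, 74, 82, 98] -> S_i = Random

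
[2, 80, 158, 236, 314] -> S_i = 2 + 78*i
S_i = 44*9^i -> [44, 396, 3564, 32076, 288684]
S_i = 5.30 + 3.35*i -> [5.3, 8.65, 12.0, 15.35, 18.7]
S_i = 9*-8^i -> [9, -72, 576, -4608, 36864]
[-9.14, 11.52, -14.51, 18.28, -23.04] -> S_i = -9.14*(-1.26)^i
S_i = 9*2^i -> [9, 18, 36, 72, 144]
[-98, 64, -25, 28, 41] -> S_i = Random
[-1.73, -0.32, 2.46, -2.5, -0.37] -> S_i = Random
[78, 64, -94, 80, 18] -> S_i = Random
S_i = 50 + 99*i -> [50, 149, 248, 347, 446]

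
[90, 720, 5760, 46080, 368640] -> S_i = 90*8^i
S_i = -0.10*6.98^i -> [-0.1, -0.7, -4.87, -34.01, -237.37]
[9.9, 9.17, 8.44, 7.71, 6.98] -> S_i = 9.90 + -0.73*i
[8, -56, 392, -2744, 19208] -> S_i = 8*-7^i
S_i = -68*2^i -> [-68, -136, -272, -544, -1088]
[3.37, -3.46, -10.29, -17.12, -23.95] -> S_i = 3.37 + -6.83*i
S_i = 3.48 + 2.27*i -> [3.48, 5.75, 8.02, 10.29, 12.56]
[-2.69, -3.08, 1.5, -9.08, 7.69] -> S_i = Random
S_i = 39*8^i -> [39, 312, 2496, 19968, 159744]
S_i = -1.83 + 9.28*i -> [-1.83, 7.45, 16.73, 26.01, 35.29]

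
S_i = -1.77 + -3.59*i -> [-1.77, -5.36, -8.95, -12.54, -16.13]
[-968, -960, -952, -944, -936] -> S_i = -968 + 8*i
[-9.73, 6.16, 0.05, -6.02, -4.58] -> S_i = Random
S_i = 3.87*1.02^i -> [3.87, 3.95, 4.03, 4.11, 4.19]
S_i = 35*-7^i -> [35, -245, 1715, -12005, 84035]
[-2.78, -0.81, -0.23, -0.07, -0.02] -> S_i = -2.78*0.29^i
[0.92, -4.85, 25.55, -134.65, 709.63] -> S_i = 0.92*(-5.27)^i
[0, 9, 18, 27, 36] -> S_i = 0 + 9*i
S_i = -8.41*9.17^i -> [-8.41, -77.12, -707.19, -6484.91, -59466.63]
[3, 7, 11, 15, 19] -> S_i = 3 + 4*i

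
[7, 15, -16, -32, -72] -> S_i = Random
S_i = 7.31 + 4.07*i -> [7.31, 11.38, 15.45, 19.52, 23.59]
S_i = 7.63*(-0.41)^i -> [7.63, -3.13, 1.28, -0.53, 0.22]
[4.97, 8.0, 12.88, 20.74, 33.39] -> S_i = 4.97*1.61^i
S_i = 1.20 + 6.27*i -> [1.2, 7.47, 13.74, 20.01, 26.28]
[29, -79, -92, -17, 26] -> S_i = Random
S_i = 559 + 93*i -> [559, 652, 745, 838, 931]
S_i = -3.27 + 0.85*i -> [-3.27, -2.42, -1.57, -0.72, 0.13]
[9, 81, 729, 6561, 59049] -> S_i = 9*9^i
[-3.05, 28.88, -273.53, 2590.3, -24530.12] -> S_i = -3.05*(-9.47)^i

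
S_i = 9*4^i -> [9, 36, 144, 576, 2304]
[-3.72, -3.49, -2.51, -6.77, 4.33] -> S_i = Random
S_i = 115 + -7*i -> [115, 108, 101, 94, 87]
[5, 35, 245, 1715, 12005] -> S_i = 5*7^i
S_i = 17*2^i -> [17, 34, 68, 136, 272]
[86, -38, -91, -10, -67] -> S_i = Random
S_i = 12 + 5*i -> [12, 17, 22, 27, 32]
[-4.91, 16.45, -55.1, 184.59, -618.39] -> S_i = -4.91*(-3.35)^i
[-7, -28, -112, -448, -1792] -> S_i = -7*4^i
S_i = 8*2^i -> [8, 16, 32, 64, 128]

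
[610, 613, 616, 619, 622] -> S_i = 610 + 3*i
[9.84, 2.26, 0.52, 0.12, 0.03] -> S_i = 9.84*0.23^i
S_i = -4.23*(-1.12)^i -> [-4.23, 4.74, -5.31, 5.94, -6.66]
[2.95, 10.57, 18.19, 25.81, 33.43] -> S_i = 2.95 + 7.62*i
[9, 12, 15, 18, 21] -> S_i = 9 + 3*i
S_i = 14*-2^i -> [14, -28, 56, -112, 224]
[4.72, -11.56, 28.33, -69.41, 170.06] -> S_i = 4.72*(-2.45)^i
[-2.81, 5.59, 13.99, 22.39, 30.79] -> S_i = -2.81 + 8.40*i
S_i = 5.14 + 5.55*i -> [5.14, 10.69, 16.24, 21.79, 27.34]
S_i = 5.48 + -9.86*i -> [5.48, -4.38, -14.24, -24.1, -33.96]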